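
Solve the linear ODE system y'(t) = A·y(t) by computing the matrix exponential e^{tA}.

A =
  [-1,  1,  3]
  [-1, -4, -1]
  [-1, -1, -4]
e^{tA} =
  [2*t*exp(-3*t) + exp(-3*t), -t^2*exp(-3*t) + t*exp(-3*t), t^2*exp(-3*t) + 3*t*exp(-3*t)]
  [-t*exp(-3*t), t^2*exp(-3*t)/2 - t*exp(-3*t) + exp(-3*t), -t^2*exp(-3*t)/2 - t*exp(-3*t)]
  [-t*exp(-3*t), t^2*exp(-3*t)/2 - t*exp(-3*t), -t^2*exp(-3*t)/2 - t*exp(-3*t) + exp(-3*t)]

Strategy: write A = P · J · P⁻¹ where J is a Jordan canonical form, so e^{tA} = P · e^{tJ} · P⁻¹, and e^{tJ} can be computed block-by-block.

A has Jordan form
J =
  [-3,  1,  0]
  [ 0, -3,  1]
  [ 0,  0, -3]
(up to reordering of blocks).

Per-block formulas:
  For a 3×3 Jordan block J_3(-3): exp(t · J_3(-3)) = e^(-3t)·(I + t·N + (t^2/2)·N^2), where N is the 3×3 nilpotent shift.

After assembling e^{tJ} and conjugating by P, we get:

e^{tA} =
  [2*t*exp(-3*t) + exp(-3*t), -t^2*exp(-3*t) + t*exp(-3*t), t^2*exp(-3*t) + 3*t*exp(-3*t)]
  [-t*exp(-3*t), t^2*exp(-3*t)/2 - t*exp(-3*t) + exp(-3*t), -t^2*exp(-3*t)/2 - t*exp(-3*t)]
  [-t*exp(-3*t), t^2*exp(-3*t)/2 - t*exp(-3*t), -t^2*exp(-3*t)/2 - t*exp(-3*t) + exp(-3*t)]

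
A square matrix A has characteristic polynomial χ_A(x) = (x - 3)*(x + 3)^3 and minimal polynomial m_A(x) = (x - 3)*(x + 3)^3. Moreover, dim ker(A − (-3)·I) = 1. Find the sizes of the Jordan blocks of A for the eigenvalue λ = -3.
Block sizes for λ = -3: [3]

Step 1 — from the characteristic polynomial, algebraic multiplicity of λ = -3 is 3. From dim ker(A − (-3)·I) = 1, there are exactly 1 Jordan blocks for λ = -3.
Step 2 — from the minimal polynomial, the factor (x + 3)^3 tells us the largest block for λ = -3 has size 3.
Step 3 — with total size 3, 1 blocks, and largest block 3, the block sizes (in nonincreasing order) are [3].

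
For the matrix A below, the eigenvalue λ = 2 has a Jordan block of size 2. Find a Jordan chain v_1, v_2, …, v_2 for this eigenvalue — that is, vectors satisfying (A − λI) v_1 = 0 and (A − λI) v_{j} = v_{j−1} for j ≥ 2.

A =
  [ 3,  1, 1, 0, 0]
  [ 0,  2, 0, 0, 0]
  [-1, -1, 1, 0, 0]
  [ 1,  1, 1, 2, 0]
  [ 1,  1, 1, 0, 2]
A Jordan chain for λ = 2 of length 2:
v_1 = (1, 0, -1, 1, 1)ᵀ
v_2 = (1, 0, 0, 0, 0)ᵀ

Let N = A − (2)·I. We want v_2 with N^2 v_2 = 0 but N^1 v_2 ≠ 0; then v_{j-1} := N · v_j for j = 2, …, 2.

Pick v_2 = (1, 0, 0, 0, 0)ᵀ.
Then v_1 = N · v_2 = (1, 0, -1, 1, 1)ᵀ.

Sanity check: (A − (2)·I) v_1 = (0, 0, 0, 0, 0)ᵀ = 0. ✓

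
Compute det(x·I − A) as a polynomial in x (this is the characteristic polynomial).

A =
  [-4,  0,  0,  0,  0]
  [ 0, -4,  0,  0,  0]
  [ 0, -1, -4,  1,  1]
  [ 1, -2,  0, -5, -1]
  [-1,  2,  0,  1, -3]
x^5 + 20*x^4 + 160*x^3 + 640*x^2 + 1280*x + 1024

Expanding det(x·I − A) (e.g. by cofactor expansion or by noting that A is similar to its Jordan form J, which has the same characteristic polynomial as A) gives
  χ_A(x) = x^5 + 20*x^4 + 160*x^3 + 640*x^2 + 1280*x + 1024
which factors as (x + 4)^5. The eigenvalues (with algebraic multiplicities) are λ = -4 with multiplicity 5.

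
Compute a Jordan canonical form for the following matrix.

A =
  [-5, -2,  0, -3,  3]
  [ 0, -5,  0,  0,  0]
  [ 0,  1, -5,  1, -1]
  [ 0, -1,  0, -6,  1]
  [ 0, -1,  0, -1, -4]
J_2(-5) ⊕ J_2(-5) ⊕ J_1(-5)

The characteristic polynomial is
  det(x·I − A) = x^5 + 25*x^4 + 250*x^3 + 1250*x^2 + 3125*x + 3125 = (x + 5)^5

Eigenvalues and multiplicities (the geometric multiplicity of λ is n − rank(A − λI), which equals the number of Jordan blocks for λ):
  λ = -5: algebraic multiplicity = 5, geometric multiplicity = 3

Determining the block sizes for each eigenvalue:
  λ = -5: with am = 5 and gm = 3, the partition is not yet determined (e.g. several partitions of 5 into 3 parts exist). Let N = A − (-5)·I. Computing rank(N^1) = 2, rank(N^2) = 0; the number of blocks of size ≥ j is rank(N^{j−1}) − rank(N^j), giving [3, 2]. So we have 2 block(s) of size 2, 1 block(s) of size 1 → block sizes [2, 2, 1]

Assembling the blocks gives a Jordan form
J =
  [-5,  1,  0,  0,  0]
  [ 0, -5,  0,  0,  0]
  [ 0,  0, -5,  1,  0]
  [ 0,  0,  0, -5,  0]
  [ 0,  0,  0,  0, -5]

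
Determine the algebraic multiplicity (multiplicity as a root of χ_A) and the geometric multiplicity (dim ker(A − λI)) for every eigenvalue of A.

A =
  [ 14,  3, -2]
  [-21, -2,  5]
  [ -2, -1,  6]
λ = 6: alg = 3, geom = 1

Step 1 — factor the characteristic polynomial to read off the algebraic multiplicities:
  χ_A(x) = (x - 6)^3

Step 2 — compute geometric multiplicities via the rank-nullity identity g(λ) = n − rank(A − λI):
  rank(A − (6)·I) = 2, so dim ker(A − (6)·I) = n − 2 = 1

Summary:
  λ = 6: algebraic multiplicity = 3, geometric multiplicity = 1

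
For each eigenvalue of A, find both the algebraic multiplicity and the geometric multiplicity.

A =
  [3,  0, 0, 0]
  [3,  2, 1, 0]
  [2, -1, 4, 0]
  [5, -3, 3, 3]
λ = 3: alg = 4, geom = 2

Step 1 — factor the characteristic polynomial to read off the algebraic multiplicities:
  χ_A(x) = (x - 3)^4

Step 2 — compute geometric multiplicities via the rank-nullity identity g(λ) = n − rank(A − λI):
  rank(A − (3)·I) = 2, so dim ker(A − (3)·I) = n − 2 = 2

Summary:
  λ = 3: algebraic multiplicity = 4, geometric multiplicity = 2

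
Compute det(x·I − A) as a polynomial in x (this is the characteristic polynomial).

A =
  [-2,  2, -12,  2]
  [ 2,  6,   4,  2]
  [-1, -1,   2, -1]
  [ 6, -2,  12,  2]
x^4 - 8*x^3 + 128*x - 256

Expanding det(x·I − A) (e.g. by cofactor expansion or by noting that A is similar to its Jordan form J, which has the same characteristic polynomial as A) gives
  χ_A(x) = x^4 - 8*x^3 + 128*x - 256
which factors as (x - 4)^3*(x + 4). The eigenvalues (with algebraic multiplicities) are λ = -4 with multiplicity 1, λ = 4 with multiplicity 3.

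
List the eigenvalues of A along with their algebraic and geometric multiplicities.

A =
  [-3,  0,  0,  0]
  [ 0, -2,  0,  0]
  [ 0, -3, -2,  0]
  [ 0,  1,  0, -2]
λ = -3: alg = 1, geom = 1; λ = -2: alg = 3, geom = 2

Step 1 — factor the characteristic polynomial to read off the algebraic multiplicities:
  χ_A(x) = (x + 2)^3*(x + 3)

Step 2 — compute geometric multiplicities via the rank-nullity identity g(λ) = n − rank(A − λI):
  rank(A − (-3)·I) = 3, so dim ker(A − (-3)·I) = n − 3 = 1
  rank(A − (-2)·I) = 2, so dim ker(A − (-2)·I) = n − 2 = 2

Summary:
  λ = -3: algebraic multiplicity = 1, geometric multiplicity = 1
  λ = -2: algebraic multiplicity = 3, geometric multiplicity = 2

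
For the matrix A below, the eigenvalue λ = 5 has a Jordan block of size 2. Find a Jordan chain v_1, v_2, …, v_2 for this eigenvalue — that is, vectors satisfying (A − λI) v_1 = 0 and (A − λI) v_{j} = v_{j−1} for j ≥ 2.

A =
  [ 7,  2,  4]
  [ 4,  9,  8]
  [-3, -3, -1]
A Jordan chain for λ = 5 of length 2:
v_1 = (2, 4, -3)ᵀ
v_2 = (1, 0, 0)ᵀ

Let N = A − (5)·I. We want v_2 with N^2 v_2 = 0 but N^1 v_2 ≠ 0; then v_{j-1} := N · v_j for j = 2, …, 2.

Pick v_2 = (1, 0, 0)ᵀ.
Then v_1 = N · v_2 = (2, 4, -3)ᵀ.

Sanity check: (A − (5)·I) v_1 = (0, 0, 0)ᵀ = 0. ✓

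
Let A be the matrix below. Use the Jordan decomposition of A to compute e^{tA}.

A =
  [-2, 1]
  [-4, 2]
e^{tA} =
  [1 - 2*t, t]
  [-4*t, 2*t + 1]

Strategy: write A = P · J · P⁻¹ where J is a Jordan canonical form, so e^{tA} = P · e^{tJ} · P⁻¹, and e^{tJ} can be computed block-by-block.

A has Jordan form
J =
  [0, 1]
  [0, 0]
(up to reordering of blocks).

Per-block formulas:
  For a 2×2 Jordan block J_2(0): exp(t · J_2(0)) = e^(0t)·(I + t·N), where N is the 2×2 nilpotent shift.

After assembling e^{tJ} and conjugating by P, we get:

e^{tA} =
  [1 - 2*t, t]
  [-4*t, 2*t + 1]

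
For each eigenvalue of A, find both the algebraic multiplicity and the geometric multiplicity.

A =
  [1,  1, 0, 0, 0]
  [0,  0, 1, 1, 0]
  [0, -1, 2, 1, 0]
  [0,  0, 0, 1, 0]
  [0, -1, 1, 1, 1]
λ = 1: alg = 5, geom = 3

Step 1 — factor the characteristic polynomial to read off the algebraic multiplicities:
  χ_A(x) = (x - 1)^5

Step 2 — compute geometric multiplicities via the rank-nullity identity g(λ) = n − rank(A − λI):
  rank(A − (1)·I) = 2, so dim ker(A − (1)·I) = n − 2 = 3

Summary:
  λ = 1: algebraic multiplicity = 5, geometric multiplicity = 3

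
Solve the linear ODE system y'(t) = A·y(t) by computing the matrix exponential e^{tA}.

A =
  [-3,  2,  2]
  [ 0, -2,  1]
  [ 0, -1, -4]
e^{tA} =
  [exp(-3*t), 2*t*exp(-3*t), 2*t*exp(-3*t)]
  [0, t*exp(-3*t) + exp(-3*t), t*exp(-3*t)]
  [0, -t*exp(-3*t), -t*exp(-3*t) + exp(-3*t)]

Strategy: write A = P · J · P⁻¹ where J is a Jordan canonical form, so e^{tA} = P · e^{tJ} · P⁻¹, and e^{tJ} can be computed block-by-block.

A has Jordan form
J =
  [-3,  1,  0]
  [ 0, -3,  0]
  [ 0,  0, -3]
(up to reordering of blocks).

Per-block formulas:
  For a 2×2 Jordan block J_2(-3): exp(t · J_2(-3)) = e^(-3t)·(I + t·N), where N is the 2×2 nilpotent shift.
  For a 1×1 block at λ = -3: exp(t · [-3]) = [e^(-3t)].

After assembling e^{tJ} and conjugating by P, we get:

e^{tA} =
  [exp(-3*t), 2*t*exp(-3*t), 2*t*exp(-3*t)]
  [0, t*exp(-3*t) + exp(-3*t), t*exp(-3*t)]
  [0, -t*exp(-3*t), -t*exp(-3*t) + exp(-3*t)]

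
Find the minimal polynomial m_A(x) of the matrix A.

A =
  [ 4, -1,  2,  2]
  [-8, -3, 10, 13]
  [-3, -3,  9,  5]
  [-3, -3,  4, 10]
x^3 - 15*x^2 + 75*x - 125

The characteristic polynomial is χ_A(x) = (x - 5)^4, so the eigenvalues are known. The minimal polynomial is
  m_A(x) = Π_λ (x − λ)^{k_λ}
where k_λ is the size of the *largest* Jordan block for λ (equivalently, the smallest k with (A − λI)^k v = 0 for every generalised eigenvector v of λ).

  λ = 5: largest Jordan block has size 3, contributing (x − 5)^3

So m_A(x) = (x - 5)^3 = x^3 - 15*x^2 + 75*x - 125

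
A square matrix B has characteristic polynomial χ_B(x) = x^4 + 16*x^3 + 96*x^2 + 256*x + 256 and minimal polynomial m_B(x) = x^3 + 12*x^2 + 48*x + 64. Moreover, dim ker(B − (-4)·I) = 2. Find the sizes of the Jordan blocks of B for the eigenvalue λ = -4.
Block sizes for λ = -4: [3, 1]

Step 1 — from the characteristic polynomial, algebraic multiplicity of λ = -4 is 4. From dim ker(B − (-4)·I) = 2, there are exactly 2 Jordan blocks for λ = -4.
Step 2 — from the minimal polynomial, the factor (x + 4)^3 tells us the largest block for λ = -4 has size 3.
Step 3 — with total size 4, 2 blocks, and largest block 3, the block sizes (in nonincreasing order) are [3, 1].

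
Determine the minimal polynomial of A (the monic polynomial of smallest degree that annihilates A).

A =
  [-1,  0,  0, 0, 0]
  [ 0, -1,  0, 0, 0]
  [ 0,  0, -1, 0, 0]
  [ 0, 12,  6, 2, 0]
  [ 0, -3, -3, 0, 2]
x^2 - x - 2

The characteristic polynomial is χ_A(x) = (x - 2)^2*(x + 1)^3, so the eigenvalues are known. The minimal polynomial is
  m_A(x) = Π_λ (x − λ)^{k_λ}
where k_λ is the size of the *largest* Jordan block for λ (equivalently, the smallest k with (A − λI)^k v = 0 for every generalised eigenvector v of λ).

  λ = -1: largest Jordan block has size 1, contributing (x + 1)
  λ = 2: largest Jordan block has size 1, contributing (x − 2)

So m_A(x) = (x - 2)*(x + 1) = x^2 - x - 2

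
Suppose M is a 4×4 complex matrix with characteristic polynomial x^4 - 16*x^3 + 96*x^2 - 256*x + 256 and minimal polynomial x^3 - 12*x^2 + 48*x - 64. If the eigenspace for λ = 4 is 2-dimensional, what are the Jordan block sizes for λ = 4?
Block sizes for λ = 4: [3, 1]

Step 1 — from the characteristic polynomial, algebraic multiplicity of λ = 4 is 4. From dim ker(M − (4)·I) = 2, there are exactly 2 Jordan blocks for λ = 4.
Step 2 — from the minimal polynomial, the factor (x − 4)^3 tells us the largest block for λ = 4 has size 3.
Step 3 — with total size 4, 2 blocks, and largest block 3, the block sizes (in nonincreasing order) are [3, 1].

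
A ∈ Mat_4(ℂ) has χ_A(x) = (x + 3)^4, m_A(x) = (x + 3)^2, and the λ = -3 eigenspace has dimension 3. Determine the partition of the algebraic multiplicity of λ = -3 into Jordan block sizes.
Block sizes for λ = -3: [2, 1, 1]

Step 1 — from the characteristic polynomial, algebraic multiplicity of λ = -3 is 4. From dim ker(A − (-3)·I) = 3, there are exactly 3 Jordan blocks for λ = -3.
Step 2 — from the minimal polynomial, the factor (x + 3)^2 tells us the largest block for λ = -3 has size 2.
Step 3 — with total size 4, 3 blocks, and largest block 2, the block sizes (in nonincreasing order) are [2, 1, 1].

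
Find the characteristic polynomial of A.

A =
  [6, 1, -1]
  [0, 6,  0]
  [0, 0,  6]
x^3 - 18*x^2 + 108*x - 216

Expanding det(x·I − A) (e.g. by cofactor expansion or by noting that A is similar to its Jordan form J, which has the same characteristic polynomial as A) gives
  χ_A(x) = x^3 - 18*x^2 + 108*x - 216
which factors as (x - 6)^3. The eigenvalues (with algebraic multiplicities) are λ = 6 with multiplicity 3.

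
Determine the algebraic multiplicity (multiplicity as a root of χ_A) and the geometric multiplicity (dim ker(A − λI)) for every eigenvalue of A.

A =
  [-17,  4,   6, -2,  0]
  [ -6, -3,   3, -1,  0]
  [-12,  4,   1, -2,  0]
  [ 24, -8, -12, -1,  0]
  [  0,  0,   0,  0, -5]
λ = -5: alg = 5, geom = 4

Step 1 — factor the characteristic polynomial to read off the algebraic multiplicities:
  χ_A(x) = (x + 5)^5

Step 2 — compute geometric multiplicities via the rank-nullity identity g(λ) = n − rank(A − λI):
  rank(A − (-5)·I) = 1, so dim ker(A − (-5)·I) = n − 1 = 4

Summary:
  λ = -5: algebraic multiplicity = 5, geometric multiplicity = 4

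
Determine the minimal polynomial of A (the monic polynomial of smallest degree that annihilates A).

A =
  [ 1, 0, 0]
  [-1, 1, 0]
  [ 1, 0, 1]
x^2 - 2*x + 1

The characteristic polynomial is χ_A(x) = (x - 1)^3, so the eigenvalues are known. The minimal polynomial is
  m_A(x) = Π_λ (x − λ)^{k_λ}
where k_λ is the size of the *largest* Jordan block for λ (equivalently, the smallest k with (A − λI)^k v = 0 for every generalised eigenvector v of λ).

  λ = 1: largest Jordan block has size 2, contributing (x − 1)^2

So m_A(x) = (x - 1)^2 = x^2 - 2*x + 1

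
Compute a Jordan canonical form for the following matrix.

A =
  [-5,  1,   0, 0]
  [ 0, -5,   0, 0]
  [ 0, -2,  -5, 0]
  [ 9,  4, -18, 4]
J_2(-5) ⊕ J_1(-5) ⊕ J_1(4)

The characteristic polynomial is
  det(x·I − A) = x^4 + 11*x^3 + 15*x^2 - 175*x - 500 = (x - 4)*(x + 5)^3

Eigenvalues and multiplicities (the geometric multiplicity of λ is n − rank(A − λI), which equals the number of Jordan blocks for λ):
  λ = -5: algebraic multiplicity = 3, geometric multiplicity = 2
  λ = 4: algebraic multiplicity = 1, geometric multiplicity = 1

Determining the block sizes for each eigenvalue:
  λ = -5: 2 blocks summing to 3 forces exactly one block of size 2 and the rest size 1 → block sizes [2, 1]
  λ = 4: one block (gm = 1), so the single block has size am = 1 → block sizes [1]

Assembling the blocks gives a Jordan form
J =
  [-5,  1,  0, 0]
  [ 0, -5,  0, 0]
  [ 0,  0, -5, 0]
  [ 0,  0,  0, 4]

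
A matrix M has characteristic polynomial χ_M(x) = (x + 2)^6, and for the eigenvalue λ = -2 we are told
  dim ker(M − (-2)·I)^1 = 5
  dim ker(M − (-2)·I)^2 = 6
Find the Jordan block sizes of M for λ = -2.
Block sizes for λ = -2: [2, 1, 1, 1, 1]

From the dimensions of kernels of powers, the number of Jordan blocks of size at least j is d_j − d_{j−1} where d_j = dim ker(N^j) (with d_0 = 0). Computing the differences gives [5, 1].
The number of blocks of size exactly k is (#blocks of size ≥ k) − (#blocks of size ≥ k + 1), so the partition is: 4 block(s) of size 1, 1 block(s) of size 2.
In nonincreasing order the block sizes are [2, 1, 1, 1, 1].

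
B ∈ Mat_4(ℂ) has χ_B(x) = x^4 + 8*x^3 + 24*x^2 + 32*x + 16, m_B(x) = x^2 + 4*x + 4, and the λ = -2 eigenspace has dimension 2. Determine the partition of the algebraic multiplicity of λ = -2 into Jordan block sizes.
Block sizes for λ = -2: [2, 2]

Step 1 — from the characteristic polynomial, algebraic multiplicity of λ = -2 is 4. From dim ker(B − (-2)·I) = 2, there are exactly 2 Jordan blocks for λ = -2.
Step 2 — from the minimal polynomial, the factor (x + 2)^2 tells us the largest block for λ = -2 has size 2.
Step 3 — with total size 4, 2 blocks, and largest block 2, the block sizes (in nonincreasing order) are [2, 2].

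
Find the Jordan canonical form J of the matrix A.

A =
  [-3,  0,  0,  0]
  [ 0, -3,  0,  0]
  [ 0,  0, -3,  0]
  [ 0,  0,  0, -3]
J_1(-3) ⊕ J_1(-3) ⊕ J_1(-3) ⊕ J_1(-3)

The characteristic polynomial is
  det(x·I − A) = x^4 + 12*x^3 + 54*x^2 + 108*x + 81 = (x + 3)^4

Eigenvalues and multiplicities (the geometric multiplicity of λ is n − rank(A − λI), which equals the number of Jordan blocks for λ):
  λ = -3: algebraic multiplicity = 4, geometric multiplicity = 4

Determining the block sizes for each eigenvalue:
  λ = -3: gm = am = 4, so every block has size 1 → block sizes [1, 1, 1, 1]

Assembling the blocks gives a Jordan form
J =
  [-3,  0,  0,  0]
  [ 0, -3,  0,  0]
  [ 0,  0, -3,  0]
  [ 0,  0,  0, -3]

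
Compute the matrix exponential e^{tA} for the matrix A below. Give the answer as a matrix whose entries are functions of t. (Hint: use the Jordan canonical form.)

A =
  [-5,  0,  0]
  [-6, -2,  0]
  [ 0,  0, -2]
e^{tA} =
  [exp(-5*t), 0, 0]
  [-2*exp(-2*t) + 2*exp(-5*t), exp(-2*t), 0]
  [0, 0, exp(-2*t)]

Strategy: write A = P · J · P⁻¹ where J is a Jordan canonical form, so e^{tA} = P · e^{tJ} · P⁻¹, and e^{tJ} can be computed block-by-block.

A has Jordan form
J =
  [-5,  0,  0]
  [ 0, -2,  0]
  [ 0,  0, -2]
(up to reordering of blocks).

Per-block formulas:
  For a 1×1 block at λ = -2: exp(t · [-2]) = [e^(-2t)].
  For a 1×1 block at λ = -5: exp(t · [-5]) = [e^(-5t)].

After assembling e^{tJ} and conjugating by P, we get:

e^{tA} =
  [exp(-5*t), 0, 0]
  [-2*exp(-2*t) + 2*exp(-5*t), exp(-2*t), 0]
  [0, 0, exp(-2*t)]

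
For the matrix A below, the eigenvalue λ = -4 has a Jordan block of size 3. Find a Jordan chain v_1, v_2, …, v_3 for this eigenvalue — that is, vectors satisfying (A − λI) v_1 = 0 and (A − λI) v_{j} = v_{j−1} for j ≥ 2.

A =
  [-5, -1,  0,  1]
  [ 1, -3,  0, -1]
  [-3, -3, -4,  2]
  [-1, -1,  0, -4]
A Jordan chain for λ = -4 of length 3:
v_1 = (-1, 1, -2, 0)ᵀ
v_2 = (-1, 1, -3, -1)ᵀ
v_3 = (1, 0, 0, 0)ᵀ

Let N = A − (-4)·I. We want v_3 with N^3 v_3 = 0 but N^2 v_3 ≠ 0; then v_{j-1} := N · v_j for j = 3, …, 2.

Pick v_3 = (1, 0, 0, 0)ᵀ.
Then v_2 = N · v_3 = (-1, 1, -3, -1)ᵀ.
Then v_1 = N · v_2 = (-1, 1, -2, 0)ᵀ.

Sanity check: (A − (-4)·I) v_1 = (0, 0, 0, 0)ᵀ = 0. ✓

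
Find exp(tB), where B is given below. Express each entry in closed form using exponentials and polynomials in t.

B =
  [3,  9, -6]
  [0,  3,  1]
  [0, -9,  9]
e^{tB} =
  [exp(3*t), 9*t*exp(6*t), -3*t*exp(6*t) - exp(6*t) + exp(3*t)]
  [0, -3*t*exp(6*t) + exp(6*t), t*exp(6*t)]
  [0, -9*t*exp(6*t), 3*t*exp(6*t) + exp(6*t)]

Strategy: write B = P · J · P⁻¹ where J is a Jordan canonical form, so e^{tB} = P · e^{tJ} · P⁻¹, and e^{tJ} can be computed block-by-block.

B has Jordan form
J =
  [3, 0, 0]
  [0, 6, 1]
  [0, 0, 6]
(up to reordering of blocks).

Per-block formulas:
  For a 1×1 block at λ = 3: exp(t · [3]) = [e^(3t)].
  For a 2×2 Jordan block J_2(6): exp(t · J_2(6)) = e^(6t)·(I + t·N), where N is the 2×2 nilpotent shift.

After assembling e^{tJ} and conjugating by P, we get:

e^{tB} =
  [exp(3*t), 9*t*exp(6*t), -3*t*exp(6*t) - exp(6*t) + exp(3*t)]
  [0, -3*t*exp(6*t) + exp(6*t), t*exp(6*t)]
  [0, -9*t*exp(6*t), 3*t*exp(6*t) + exp(6*t)]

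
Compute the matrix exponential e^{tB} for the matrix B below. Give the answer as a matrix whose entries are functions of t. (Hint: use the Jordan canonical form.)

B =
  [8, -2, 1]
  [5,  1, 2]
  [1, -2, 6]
e^{tB} =
  [3*t*exp(5*t) + exp(5*t), -2*t*exp(5*t), t*exp(5*t)]
  [-3*t^2*exp(5*t)/2 + 5*t*exp(5*t), t^2*exp(5*t) - 4*t*exp(5*t) + exp(5*t), -t^2*exp(5*t)/2 + 2*t*exp(5*t)]
  [-3*t^2*exp(5*t) + t*exp(5*t), 2*t^2*exp(5*t) - 2*t*exp(5*t), -t^2*exp(5*t) + t*exp(5*t) + exp(5*t)]

Strategy: write B = P · J · P⁻¹ where J is a Jordan canonical form, so e^{tB} = P · e^{tJ} · P⁻¹, and e^{tJ} can be computed block-by-block.

B has Jordan form
J =
  [5, 1, 0]
  [0, 5, 1]
  [0, 0, 5]
(up to reordering of blocks).

Per-block formulas:
  For a 3×3 Jordan block J_3(5): exp(t · J_3(5)) = e^(5t)·(I + t·N + (t^2/2)·N^2), where N is the 3×3 nilpotent shift.

After assembling e^{tJ} and conjugating by P, we get:

e^{tB} =
  [3*t*exp(5*t) + exp(5*t), -2*t*exp(5*t), t*exp(5*t)]
  [-3*t^2*exp(5*t)/2 + 5*t*exp(5*t), t^2*exp(5*t) - 4*t*exp(5*t) + exp(5*t), -t^2*exp(5*t)/2 + 2*t*exp(5*t)]
  [-3*t^2*exp(5*t) + t*exp(5*t), 2*t^2*exp(5*t) - 2*t*exp(5*t), -t^2*exp(5*t) + t*exp(5*t) + exp(5*t)]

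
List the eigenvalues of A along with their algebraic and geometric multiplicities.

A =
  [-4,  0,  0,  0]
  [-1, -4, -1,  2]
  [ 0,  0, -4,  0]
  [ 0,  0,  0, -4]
λ = -4: alg = 4, geom = 3

Step 1 — factor the characteristic polynomial to read off the algebraic multiplicities:
  χ_A(x) = (x + 4)^4

Step 2 — compute geometric multiplicities via the rank-nullity identity g(λ) = n − rank(A − λI):
  rank(A − (-4)·I) = 1, so dim ker(A − (-4)·I) = n − 1 = 3

Summary:
  λ = -4: algebraic multiplicity = 4, geometric multiplicity = 3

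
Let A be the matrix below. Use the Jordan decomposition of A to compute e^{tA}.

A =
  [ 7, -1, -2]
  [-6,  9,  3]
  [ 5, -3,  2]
e^{tA} =
  [-3*t^2*exp(6*t)/2 + t*exp(6*t) + exp(6*t), t^2*exp(6*t) - t*exp(6*t), 3*t^2*exp(6*t)/2 - 2*t*exp(6*t)]
  [-9*t^2*exp(6*t)/2 - 6*t*exp(6*t), 3*t^2*exp(6*t) + 3*t*exp(6*t) + exp(6*t), 9*t^2*exp(6*t)/2 + 3*t*exp(6*t)]
  [3*t^2*exp(6*t)/2 + 5*t*exp(6*t), -t^2*exp(6*t) - 3*t*exp(6*t), -3*t^2*exp(6*t)/2 - 4*t*exp(6*t) + exp(6*t)]

Strategy: write A = P · J · P⁻¹ where J is a Jordan canonical form, so e^{tA} = P · e^{tJ} · P⁻¹, and e^{tJ} can be computed block-by-block.

A has Jordan form
J =
  [6, 1, 0]
  [0, 6, 1]
  [0, 0, 6]
(up to reordering of blocks).

Per-block formulas:
  For a 3×3 Jordan block J_3(6): exp(t · J_3(6)) = e^(6t)·(I + t·N + (t^2/2)·N^2), where N is the 3×3 nilpotent shift.

After assembling e^{tJ} and conjugating by P, we get:

e^{tA} =
  [-3*t^2*exp(6*t)/2 + t*exp(6*t) + exp(6*t), t^2*exp(6*t) - t*exp(6*t), 3*t^2*exp(6*t)/2 - 2*t*exp(6*t)]
  [-9*t^2*exp(6*t)/2 - 6*t*exp(6*t), 3*t^2*exp(6*t) + 3*t*exp(6*t) + exp(6*t), 9*t^2*exp(6*t)/2 + 3*t*exp(6*t)]
  [3*t^2*exp(6*t)/2 + 5*t*exp(6*t), -t^2*exp(6*t) - 3*t*exp(6*t), -3*t^2*exp(6*t)/2 - 4*t*exp(6*t) + exp(6*t)]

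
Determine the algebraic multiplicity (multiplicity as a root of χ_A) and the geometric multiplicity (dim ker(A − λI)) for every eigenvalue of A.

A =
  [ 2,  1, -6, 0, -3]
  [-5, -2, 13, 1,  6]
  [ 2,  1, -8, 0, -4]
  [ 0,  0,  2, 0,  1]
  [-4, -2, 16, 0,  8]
λ = 0: alg = 5, geom = 2

Step 1 — factor the characteristic polynomial to read off the algebraic multiplicities:
  χ_A(x) = x^5

Step 2 — compute geometric multiplicities via the rank-nullity identity g(λ) = n − rank(A − λI):
  rank(A − (0)·I) = 3, so dim ker(A − (0)·I) = n − 3 = 2

Summary:
  λ = 0: algebraic multiplicity = 5, geometric multiplicity = 2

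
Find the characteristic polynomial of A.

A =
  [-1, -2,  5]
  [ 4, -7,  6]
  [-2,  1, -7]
x^3 + 15*x^2 + 75*x + 125

Expanding det(x·I − A) (e.g. by cofactor expansion or by noting that A is similar to its Jordan form J, which has the same characteristic polynomial as A) gives
  χ_A(x) = x^3 + 15*x^2 + 75*x + 125
which factors as (x + 5)^3. The eigenvalues (with algebraic multiplicities) are λ = -5 with multiplicity 3.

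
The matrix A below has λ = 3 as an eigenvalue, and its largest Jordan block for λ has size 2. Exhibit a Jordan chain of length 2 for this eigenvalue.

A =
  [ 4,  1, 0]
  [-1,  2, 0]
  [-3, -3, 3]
A Jordan chain for λ = 3 of length 2:
v_1 = (1, -1, -3)ᵀ
v_2 = (1, 0, 0)ᵀ

Let N = A − (3)·I. We want v_2 with N^2 v_2 = 0 but N^1 v_2 ≠ 0; then v_{j-1} := N · v_j for j = 2, …, 2.

Pick v_2 = (1, 0, 0)ᵀ.
Then v_1 = N · v_2 = (1, -1, -3)ᵀ.

Sanity check: (A − (3)·I) v_1 = (0, 0, 0)ᵀ = 0. ✓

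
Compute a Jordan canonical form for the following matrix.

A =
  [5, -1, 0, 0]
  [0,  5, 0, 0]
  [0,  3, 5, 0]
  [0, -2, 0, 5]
J_2(5) ⊕ J_1(5) ⊕ J_1(5)

The characteristic polynomial is
  det(x·I − A) = x^4 - 20*x^3 + 150*x^2 - 500*x + 625 = (x - 5)^4

Eigenvalues and multiplicities (the geometric multiplicity of λ is n − rank(A − λI), which equals the number of Jordan blocks for λ):
  λ = 5: algebraic multiplicity = 4, geometric multiplicity = 3

Determining the block sizes for each eigenvalue:
  λ = 5: 3 blocks summing to 4 forces exactly one block of size 2 and the rest size 1 → block sizes [2, 1, 1]

Assembling the blocks gives a Jordan form
J =
  [5, 1, 0, 0]
  [0, 5, 0, 0]
  [0, 0, 5, 0]
  [0, 0, 0, 5]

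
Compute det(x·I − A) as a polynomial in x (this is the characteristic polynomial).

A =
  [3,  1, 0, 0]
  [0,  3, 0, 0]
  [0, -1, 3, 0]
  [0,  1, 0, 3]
x^4 - 12*x^3 + 54*x^2 - 108*x + 81

Expanding det(x·I − A) (e.g. by cofactor expansion or by noting that A is similar to its Jordan form J, which has the same characteristic polynomial as A) gives
  χ_A(x) = x^4 - 12*x^3 + 54*x^2 - 108*x + 81
which factors as (x - 3)^4. The eigenvalues (with algebraic multiplicities) are λ = 3 with multiplicity 4.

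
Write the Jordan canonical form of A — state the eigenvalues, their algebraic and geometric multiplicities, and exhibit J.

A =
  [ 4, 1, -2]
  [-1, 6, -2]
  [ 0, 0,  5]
J_2(5) ⊕ J_1(5)

The characteristic polynomial is
  det(x·I − A) = x^3 - 15*x^2 + 75*x - 125 = (x - 5)^3

Eigenvalues and multiplicities (the geometric multiplicity of λ is n − rank(A − λI), which equals the number of Jordan blocks for λ):
  λ = 5: algebraic multiplicity = 3, geometric multiplicity = 2

Determining the block sizes for each eigenvalue:
  λ = 5: 2 blocks summing to 3 forces exactly one block of size 2 and the rest size 1 → block sizes [2, 1]

Assembling the blocks gives a Jordan form
J =
  [5, 1, 0]
  [0, 5, 0]
  [0, 0, 5]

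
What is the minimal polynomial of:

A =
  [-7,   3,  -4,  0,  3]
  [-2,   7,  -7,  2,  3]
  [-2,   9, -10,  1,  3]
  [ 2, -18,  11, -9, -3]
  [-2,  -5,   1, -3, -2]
x^5 + 21*x^4 + 174*x^3 + 710*x^2 + 1425*x + 1125

The characteristic polynomial is χ_A(x) = (x + 3)^2*(x + 5)^3, so the eigenvalues are known. The minimal polynomial is
  m_A(x) = Π_λ (x − λ)^{k_λ}
where k_λ is the size of the *largest* Jordan block for λ (equivalently, the smallest k with (A − λI)^k v = 0 for every generalised eigenvector v of λ).

  λ = -5: largest Jordan block has size 3, contributing (x + 5)^3
  λ = -3: largest Jordan block has size 2, contributing (x + 3)^2

So m_A(x) = (x + 3)^2*(x + 5)^3 = x^5 + 21*x^4 + 174*x^3 + 710*x^2 + 1425*x + 1125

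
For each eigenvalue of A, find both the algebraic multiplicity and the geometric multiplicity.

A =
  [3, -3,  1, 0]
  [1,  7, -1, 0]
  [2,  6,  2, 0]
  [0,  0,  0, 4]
λ = 4: alg = 4, geom = 3

Step 1 — factor the characteristic polynomial to read off the algebraic multiplicities:
  χ_A(x) = (x - 4)^4

Step 2 — compute geometric multiplicities via the rank-nullity identity g(λ) = n − rank(A − λI):
  rank(A − (4)·I) = 1, so dim ker(A − (4)·I) = n − 1 = 3

Summary:
  λ = 4: algebraic multiplicity = 4, geometric multiplicity = 3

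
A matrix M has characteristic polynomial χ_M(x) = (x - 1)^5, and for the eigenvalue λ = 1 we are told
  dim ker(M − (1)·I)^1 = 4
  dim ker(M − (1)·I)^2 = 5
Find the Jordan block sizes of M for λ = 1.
Block sizes for λ = 1: [2, 1, 1, 1]

From the dimensions of kernels of powers, the number of Jordan blocks of size at least j is d_j − d_{j−1} where d_j = dim ker(N^j) (with d_0 = 0). Computing the differences gives [4, 1].
The number of blocks of size exactly k is (#blocks of size ≥ k) − (#blocks of size ≥ k + 1), so the partition is: 3 block(s) of size 1, 1 block(s) of size 2.
In nonincreasing order the block sizes are [2, 1, 1, 1].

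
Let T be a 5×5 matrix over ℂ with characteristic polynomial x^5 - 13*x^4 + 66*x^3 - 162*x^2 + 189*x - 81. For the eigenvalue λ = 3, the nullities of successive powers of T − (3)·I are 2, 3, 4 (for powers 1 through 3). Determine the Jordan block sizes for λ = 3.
Block sizes for λ = 3: [3, 1]

From the dimensions of kernels of powers, the number of Jordan blocks of size at least j is d_j − d_{j−1} where d_j = dim ker(N^j) (with d_0 = 0). Computing the differences gives [2, 1, 1].
The number of blocks of size exactly k is (#blocks of size ≥ k) − (#blocks of size ≥ k + 1), so the partition is: 1 block(s) of size 1, 1 block(s) of size 3.
In nonincreasing order the block sizes are [3, 1].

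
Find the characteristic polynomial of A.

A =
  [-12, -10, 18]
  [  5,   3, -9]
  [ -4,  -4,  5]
x^3 + 4*x^2 + 5*x + 2

Expanding det(x·I − A) (e.g. by cofactor expansion or by noting that A is similar to its Jordan form J, which has the same characteristic polynomial as A) gives
  χ_A(x) = x^3 + 4*x^2 + 5*x + 2
which factors as (x + 1)^2*(x + 2). The eigenvalues (with algebraic multiplicities) are λ = -2 with multiplicity 1, λ = -1 with multiplicity 2.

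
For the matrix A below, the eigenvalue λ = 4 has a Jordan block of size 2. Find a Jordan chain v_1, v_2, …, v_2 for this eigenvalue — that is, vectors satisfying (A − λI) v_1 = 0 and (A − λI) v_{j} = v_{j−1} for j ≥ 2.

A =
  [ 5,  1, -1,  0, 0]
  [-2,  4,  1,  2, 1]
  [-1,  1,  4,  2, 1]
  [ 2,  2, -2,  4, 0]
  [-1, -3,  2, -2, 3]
A Jordan chain for λ = 4 of length 2:
v_1 = (1, -2, -1, 2, -1)ᵀ
v_2 = (1, 0, 0, 0, 0)ᵀ

Let N = A − (4)·I. We want v_2 with N^2 v_2 = 0 but N^1 v_2 ≠ 0; then v_{j-1} := N · v_j for j = 2, …, 2.

Pick v_2 = (1, 0, 0, 0, 0)ᵀ.
Then v_1 = N · v_2 = (1, -2, -1, 2, -1)ᵀ.

Sanity check: (A − (4)·I) v_1 = (0, 0, 0, 0, 0)ᵀ = 0. ✓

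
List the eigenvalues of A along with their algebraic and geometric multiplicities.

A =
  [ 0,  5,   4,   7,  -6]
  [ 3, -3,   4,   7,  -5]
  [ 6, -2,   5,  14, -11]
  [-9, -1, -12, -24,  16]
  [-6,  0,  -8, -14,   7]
λ = -3: alg = 5, geom = 2

Step 1 — factor the characteristic polynomial to read off the algebraic multiplicities:
  χ_A(x) = (x + 3)^5

Step 2 — compute geometric multiplicities via the rank-nullity identity g(λ) = n − rank(A − λI):
  rank(A − (-3)·I) = 3, so dim ker(A − (-3)·I) = n − 3 = 2

Summary:
  λ = -3: algebraic multiplicity = 5, geometric multiplicity = 2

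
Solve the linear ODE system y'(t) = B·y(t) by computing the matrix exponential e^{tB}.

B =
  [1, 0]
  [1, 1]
e^{tB} =
  [exp(t), 0]
  [t*exp(t), exp(t)]

Strategy: write B = P · J · P⁻¹ where J is a Jordan canonical form, so e^{tB} = P · e^{tJ} · P⁻¹, and e^{tJ} can be computed block-by-block.

B has Jordan form
J =
  [1, 1]
  [0, 1]
(up to reordering of blocks).

Per-block formulas:
  For a 2×2 Jordan block J_2(1): exp(t · J_2(1)) = e^(1t)·(I + t·N), where N is the 2×2 nilpotent shift.

After assembling e^{tJ} and conjugating by P, we get:

e^{tB} =
  [exp(t), 0]
  [t*exp(t), exp(t)]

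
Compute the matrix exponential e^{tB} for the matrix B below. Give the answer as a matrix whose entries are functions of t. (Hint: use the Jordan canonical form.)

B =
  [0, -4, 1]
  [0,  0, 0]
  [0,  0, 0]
e^{tB} =
  [1, -4*t, t]
  [0, 1, 0]
  [0, 0, 1]

Strategy: write B = P · J · P⁻¹ where J is a Jordan canonical form, so e^{tB} = P · e^{tJ} · P⁻¹, and e^{tJ} can be computed block-by-block.

B has Jordan form
J =
  [0, 1, 0]
  [0, 0, 0]
  [0, 0, 0]
(up to reordering of blocks).

Per-block formulas:
  For a 1×1 block at λ = 0: exp(t · [0]) = [e^(0t)].
  For a 2×2 Jordan block J_2(0): exp(t · J_2(0)) = e^(0t)·(I + t·N), where N is the 2×2 nilpotent shift.

After assembling e^{tJ} and conjugating by P, we get:

e^{tB} =
  [1, -4*t, t]
  [0, 1, 0]
  [0, 0, 1]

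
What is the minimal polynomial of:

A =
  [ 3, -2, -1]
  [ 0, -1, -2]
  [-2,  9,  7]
x^3 - 9*x^2 + 27*x - 27

The characteristic polynomial is χ_A(x) = (x - 3)^3, so the eigenvalues are known. The minimal polynomial is
  m_A(x) = Π_λ (x − λ)^{k_λ}
where k_λ is the size of the *largest* Jordan block for λ (equivalently, the smallest k with (A − λI)^k v = 0 for every generalised eigenvector v of λ).

  λ = 3: largest Jordan block has size 3, contributing (x − 3)^3

So m_A(x) = (x - 3)^3 = x^3 - 9*x^2 + 27*x - 27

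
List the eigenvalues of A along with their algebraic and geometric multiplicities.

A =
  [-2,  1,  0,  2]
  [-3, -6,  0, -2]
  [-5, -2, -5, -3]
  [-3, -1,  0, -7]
λ = -5: alg = 4, geom = 2

Step 1 — factor the characteristic polynomial to read off the algebraic multiplicities:
  χ_A(x) = (x + 5)^4

Step 2 — compute geometric multiplicities via the rank-nullity identity g(λ) = n − rank(A − λI):
  rank(A − (-5)·I) = 2, so dim ker(A − (-5)·I) = n − 2 = 2

Summary:
  λ = -5: algebraic multiplicity = 4, geometric multiplicity = 2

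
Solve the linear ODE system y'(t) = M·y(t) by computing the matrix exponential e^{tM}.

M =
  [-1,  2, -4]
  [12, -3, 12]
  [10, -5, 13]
e^{tM} =
  [-4*t*exp(3*t) + exp(3*t), 2*t*exp(3*t), -4*t*exp(3*t)]
  [12*t*exp(3*t), -6*t*exp(3*t) + exp(3*t), 12*t*exp(3*t)]
  [10*t*exp(3*t), -5*t*exp(3*t), 10*t*exp(3*t) + exp(3*t)]

Strategy: write M = P · J · P⁻¹ where J is a Jordan canonical form, so e^{tM} = P · e^{tJ} · P⁻¹, and e^{tJ} can be computed block-by-block.

M has Jordan form
J =
  [3, 1, 0]
  [0, 3, 0]
  [0, 0, 3]
(up to reordering of blocks).

Per-block formulas:
  For a 2×2 Jordan block J_2(3): exp(t · J_2(3)) = e^(3t)·(I + t·N), where N is the 2×2 nilpotent shift.
  For a 1×1 block at λ = 3: exp(t · [3]) = [e^(3t)].

After assembling e^{tJ} and conjugating by P, we get:

e^{tM} =
  [-4*t*exp(3*t) + exp(3*t), 2*t*exp(3*t), -4*t*exp(3*t)]
  [12*t*exp(3*t), -6*t*exp(3*t) + exp(3*t), 12*t*exp(3*t)]
  [10*t*exp(3*t), -5*t*exp(3*t), 10*t*exp(3*t) + exp(3*t)]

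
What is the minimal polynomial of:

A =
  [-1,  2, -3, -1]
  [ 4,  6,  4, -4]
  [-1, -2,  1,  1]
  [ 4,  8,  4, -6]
x^3 - 2*x^2 - 4*x + 8

The characteristic polynomial is χ_A(x) = (x - 2)^2*(x + 2)^2, so the eigenvalues are known. The minimal polynomial is
  m_A(x) = Π_λ (x − λ)^{k_λ}
where k_λ is the size of the *largest* Jordan block for λ (equivalently, the smallest k with (A − λI)^k v = 0 for every generalised eigenvector v of λ).

  λ = -2: largest Jordan block has size 1, contributing (x + 2)
  λ = 2: largest Jordan block has size 2, contributing (x − 2)^2

So m_A(x) = (x - 2)^2*(x + 2) = x^3 - 2*x^2 - 4*x + 8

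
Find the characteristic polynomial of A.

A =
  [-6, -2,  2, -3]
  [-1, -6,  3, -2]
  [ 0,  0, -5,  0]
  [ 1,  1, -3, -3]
x^4 + 20*x^3 + 150*x^2 + 500*x + 625

Expanding det(x·I − A) (e.g. by cofactor expansion or by noting that A is similar to its Jordan form J, which has the same characteristic polynomial as A) gives
  χ_A(x) = x^4 + 20*x^3 + 150*x^2 + 500*x + 625
which factors as (x + 5)^4. The eigenvalues (with algebraic multiplicities) are λ = -5 with multiplicity 4.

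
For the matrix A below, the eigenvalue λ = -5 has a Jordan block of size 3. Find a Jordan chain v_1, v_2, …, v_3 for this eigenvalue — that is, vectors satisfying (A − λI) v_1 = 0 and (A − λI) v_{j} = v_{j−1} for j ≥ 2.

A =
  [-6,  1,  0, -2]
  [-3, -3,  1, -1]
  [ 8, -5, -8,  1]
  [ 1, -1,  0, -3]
A Jordan chain for λ = -5 of length 3:
v_1 = (-4, 4, -16, 4)ᵀ
v_2 = (-1, -3, 8, 1)ᵀ
v_3 = (1, 0, 0, 0)ᵀ

Let N = A − (-5)·I. We want v_3 with N^3 v_3 = 0 but N^2 v_3 ≠ 0; then v_{j-1} := N · v_j for j = 3, …, 2.

Pick v_3 = (1, 0, 0, 0)ᵀ.
Then v_2 = N · v_3 = (-1, -3, 8, 1)ᵀ.
Then v_1 = N · v_2 = (-4, 4, -16, 4)ᵀ.

Sanity check: (A − (-5)·I) v_1 = (0, 0, 0, 0)ᵀ = 0. ✓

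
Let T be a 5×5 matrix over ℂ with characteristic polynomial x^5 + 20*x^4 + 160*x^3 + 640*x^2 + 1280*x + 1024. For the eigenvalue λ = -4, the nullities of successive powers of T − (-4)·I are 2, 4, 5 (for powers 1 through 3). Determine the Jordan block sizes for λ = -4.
Block sizes for λ = -4: [3, 2]

From the dimensions of kernels of powers, the number of Jordan blocks of size at least j is d_j − d_{j−1} where d_j = dim ker(N^j) (with d_0 = 0). Computing the differences gives [2, 2, 1].
The number of blocks of size exactly k is (#blocks of size ≥ k) − (#blocks of size ≥ k + 1), so the partition is: 1 block(s) of size 2, 1 block(s) of size 3.
In nonincreasing order the block sizes are [3, 2].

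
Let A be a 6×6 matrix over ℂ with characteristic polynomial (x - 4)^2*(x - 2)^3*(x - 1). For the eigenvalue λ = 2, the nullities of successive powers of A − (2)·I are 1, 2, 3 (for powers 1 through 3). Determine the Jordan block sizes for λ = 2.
Block sizes for λ = 2: [3]

From the dimensions of kernels of powers, the number of Jordan blocks of size at least j is d_j − d_{j−1} where d_j = dim ker(N^j) (with d_0 = 0). Computing the differences gives [1, 1, 1].
The number of blocks of size exactly k is (#blocks of size ≥ k) − (#blocks of size ≥ k + 1), so the partition is: 1 block(s) of size 3.
In nonincreasing order the block sizes are [3].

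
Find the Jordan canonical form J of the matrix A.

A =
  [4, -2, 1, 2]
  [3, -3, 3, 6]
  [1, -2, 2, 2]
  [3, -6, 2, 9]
J_3(3) ⊕ J_1(3)

The characteristic polynomial is
  det(x·I − A) = x^4 - 12*x^3 + 54*x^2 - 108*x + 81 = (x - 3)^4

Eigenvalues and multiplicities (the geometric multiplicity of λ is n − rank(A − λI), which equals the number of Jordan blocks for λ):
  λ = 3: algebraic multiplicity = 4, geometric multiplicity = 2

Determining the block sizes for each eigenvalue:
  λ = 3: with am = 4 and gm = 2, the partition is not yet determined (e.g. several partitions of 4 into 2 parts exist). Let N = A − (3)·I. Computing rank(N^1) = 2, rank(N^2) = 1, rank(N^3) = 0; the number of blocks of size ≥ j is rank(N^{j−1}) − rank(N^j), giving [2, 1, 1]. So we have 1 block(s) of size 3, 1 block(s) of size 1 → block sizes [3, 1]

Assembling the blocks gives a Jordan form
J =
  [3, 1, 0, 0]
  [0, 3, 1, 0]
  [0, 0, 3, 0]
  [0, 0, 0, 3]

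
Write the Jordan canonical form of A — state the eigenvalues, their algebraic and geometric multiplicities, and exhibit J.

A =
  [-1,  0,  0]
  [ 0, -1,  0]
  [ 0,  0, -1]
J_1(-1) ⊕ J_1(-1) ⊕ J_1(-1)

The characteristic polynomial is
  det(x·I − A) = x^3 + 3*x^2 + 3*x + 1 = (x + 1)^3

Eigenvalues and multiplicities (the geometric multiplicity of λ is n − rank(A − λI), which equals the number of Jordan blocks for λ):
  λ = -1: algebraic multiplicity = 3, geometric multiplicity = 3

Determining the block sizes for each eigenvalue:
  λ = -1: gm = am = 3, so every block has size 1 → block sizes [1, 1, 1]

Assembling the blocks gives a Jordan form
J =
  [-1,  0,  0]
  [ 0, -1,  0]
  [ 0,  0, -1]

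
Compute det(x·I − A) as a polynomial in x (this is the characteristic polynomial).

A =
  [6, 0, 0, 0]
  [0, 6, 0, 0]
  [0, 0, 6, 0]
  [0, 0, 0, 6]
x^4 - 24*x^3 + 216*x^2 - 864*x + 1296

Expanding det(x·I − A) (e.g. by cofactor expansion or by noting that A is similar to its Jordan form J, which has the same characteristic polynomial as A) gives
  χ_A(x) = x^4 - 24*x^3 + 216*x^2 - 864*x + 1296
which factors as (x - 6)^4. The eigenvalues (with algebraic multiplicities) are λ = 6 with multiplicity 4.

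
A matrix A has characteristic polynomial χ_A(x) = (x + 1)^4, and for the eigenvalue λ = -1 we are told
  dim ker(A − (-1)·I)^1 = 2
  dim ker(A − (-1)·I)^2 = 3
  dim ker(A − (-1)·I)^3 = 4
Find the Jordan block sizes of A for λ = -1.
Block sizes for λ = -1: [3, 1]

From the dimensions of kernels of powers, the number of Jordan blocks of size at least j is d_j − d_{j−1} where d_j = dim ker(N^j) (with d_0 = 0). Computing the differences gives [2, 1, 1].
The number of blocks of size exactly k is (#blocks of size ≥ k) − (#blocks of size ≥ k + 1), so the partition is: 1 block(s) of size 1, 1 block(s) of size 3.
In nonincreasing order the block sizes are [3, 1].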